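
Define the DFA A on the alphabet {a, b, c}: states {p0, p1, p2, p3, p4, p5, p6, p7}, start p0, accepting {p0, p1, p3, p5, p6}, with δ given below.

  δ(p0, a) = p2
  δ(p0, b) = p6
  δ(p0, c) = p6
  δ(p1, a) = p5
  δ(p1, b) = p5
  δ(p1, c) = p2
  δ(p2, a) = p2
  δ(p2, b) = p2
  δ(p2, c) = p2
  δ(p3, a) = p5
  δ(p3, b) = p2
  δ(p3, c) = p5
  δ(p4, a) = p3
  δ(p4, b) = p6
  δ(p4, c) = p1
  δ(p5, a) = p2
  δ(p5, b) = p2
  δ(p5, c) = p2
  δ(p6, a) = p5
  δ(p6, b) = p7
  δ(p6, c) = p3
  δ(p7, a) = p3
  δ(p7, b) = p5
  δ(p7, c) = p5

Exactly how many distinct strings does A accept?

21

The useful subgraph on states {p0, p3, p5, p6, p7} is acyclic, so L(A) is finite; the longest accepting path visits 5 useful states, giving maximum string length 4.
Counting accepting paths from p0 by length: 1 of length 0, 2 of length 1, 4 of length 2, 10 of length 3, 4 of length 4. Total 21.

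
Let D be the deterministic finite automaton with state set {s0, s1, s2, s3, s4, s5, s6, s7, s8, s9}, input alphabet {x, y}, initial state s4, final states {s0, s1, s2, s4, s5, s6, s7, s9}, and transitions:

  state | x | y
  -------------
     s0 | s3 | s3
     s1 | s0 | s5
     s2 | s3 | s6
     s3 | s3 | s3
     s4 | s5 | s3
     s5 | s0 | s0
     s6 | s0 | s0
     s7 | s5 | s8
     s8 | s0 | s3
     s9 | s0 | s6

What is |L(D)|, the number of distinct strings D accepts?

4

The useful subgraph on states {s0, s4, s5} is acyclic, so L(D) is finite; the longest accepting path visits 3 useful states, giving maximum string length 2.
Counting accepting paths from s4 by length: 1 of length 0, 1 of length 1, 2 of length 2. Total 4.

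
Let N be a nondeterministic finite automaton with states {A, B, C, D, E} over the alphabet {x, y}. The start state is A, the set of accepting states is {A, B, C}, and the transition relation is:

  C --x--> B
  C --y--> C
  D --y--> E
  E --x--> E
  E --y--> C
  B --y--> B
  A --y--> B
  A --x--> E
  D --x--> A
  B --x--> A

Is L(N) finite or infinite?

infinite

State A is reachable from the start and can reach an accepting state, and it lies on the cycle A → B → A.
Traversing that cycle any number of times yields accepted strings of unbounded length, so the language is infinite.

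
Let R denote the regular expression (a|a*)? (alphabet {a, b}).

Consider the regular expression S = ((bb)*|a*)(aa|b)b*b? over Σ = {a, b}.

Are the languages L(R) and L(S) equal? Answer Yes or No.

No

The empty string ε is accepted by R but rejected by S.
So L(R) ≠ L(S).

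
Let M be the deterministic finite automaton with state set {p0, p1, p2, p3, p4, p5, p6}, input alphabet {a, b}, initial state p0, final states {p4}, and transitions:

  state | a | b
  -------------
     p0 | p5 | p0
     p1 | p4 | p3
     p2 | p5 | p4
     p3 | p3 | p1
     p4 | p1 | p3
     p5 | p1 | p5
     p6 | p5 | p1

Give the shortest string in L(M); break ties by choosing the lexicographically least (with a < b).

aaa

A breadth-first search from p0 reaches an accepting state first via the path p0 → p5 → p1 → p4 on input aaa.
No string of length < 3 is accepted (BFS exhausts all shorter strings without reaching an accepting state), and aaa is the lexicographically least accepting string of length 3.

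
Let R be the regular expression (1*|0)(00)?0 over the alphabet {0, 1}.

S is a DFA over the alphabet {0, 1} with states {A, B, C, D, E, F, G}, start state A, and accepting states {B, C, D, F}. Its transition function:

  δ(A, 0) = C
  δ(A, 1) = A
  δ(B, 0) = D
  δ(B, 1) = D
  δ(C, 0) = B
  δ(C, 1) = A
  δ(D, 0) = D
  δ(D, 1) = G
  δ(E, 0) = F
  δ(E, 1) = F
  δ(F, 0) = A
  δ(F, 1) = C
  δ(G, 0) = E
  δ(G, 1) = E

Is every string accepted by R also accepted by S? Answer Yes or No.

Yes

Converting the expression R to a DFA (subset construction, then merging equivalent states) gives the minimal DFA with states {r0, r1, r2, r3, r4, r5, r6, r7, r8}, start state r0, accepting states {r1, r3, r5, r6, r8} and transitions r0: 0→r1, 1→r2; r1: 0→r3, 1→r4; r2: 0→r5, 1→r2; r3: 0→r6, 1→r4; r4: 0→r4, 1→r4; r5: 0→r7, 1→r4; r6: 0→r8, 1→r4; r7: 0→r8, 1→r4; r8: 0→r4, 1→r4.
Exploring the product automaton R × S from the start pair (r0, A), following both machines on each input symbol, reaches 15 state pairs: (r0, A), (r1, C), (r2, A), (r3, B), (r4, A), (r5, C), (r6, D), (r4, D), (r4, C), (r7, B), (r8, D), (r4, G), (r4, B), (r4, E), (r4, F).
R accepts in {r1, r3, r5, r6, r8} and S accepts in {B, C, D, F}. The reachable pairs whose R-component is accepting are (r1, C), (r3, B), (r5, C), (r6, D), (r8, D); in each of them the S-component is accepting too, so the product for L(R) \ L(S) (R-component accepting, S-component rejecting) has no reachable accepting pair and the difference is empty.
Hence every string in L(R) is also in L(S).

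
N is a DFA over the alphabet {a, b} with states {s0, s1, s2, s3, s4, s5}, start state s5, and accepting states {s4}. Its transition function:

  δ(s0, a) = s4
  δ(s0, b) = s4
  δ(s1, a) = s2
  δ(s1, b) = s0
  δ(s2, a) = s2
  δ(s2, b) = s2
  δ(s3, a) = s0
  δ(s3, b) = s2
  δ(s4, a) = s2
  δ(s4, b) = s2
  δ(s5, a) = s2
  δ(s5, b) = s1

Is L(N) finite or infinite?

finite

The useful states (reachable from s5 and able to reach an accepting state) are {s0, s1, s4, s5}.
Restricted to these states the transition graph has no cycle, so every accepting path has bounded length and L is finite.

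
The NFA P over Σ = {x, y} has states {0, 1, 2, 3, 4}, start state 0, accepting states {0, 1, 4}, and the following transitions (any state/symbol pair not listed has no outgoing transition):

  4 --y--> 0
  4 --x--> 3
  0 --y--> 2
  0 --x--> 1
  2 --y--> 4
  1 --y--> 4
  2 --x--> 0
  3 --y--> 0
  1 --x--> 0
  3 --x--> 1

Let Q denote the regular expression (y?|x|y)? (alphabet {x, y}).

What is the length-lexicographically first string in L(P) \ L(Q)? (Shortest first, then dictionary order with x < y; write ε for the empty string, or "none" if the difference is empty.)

xx

The string xx is accepted by P but not by Q.
No shorter string lies in the difference, and xx is the lexicographically first length-2 string in L(P) \ L(Q).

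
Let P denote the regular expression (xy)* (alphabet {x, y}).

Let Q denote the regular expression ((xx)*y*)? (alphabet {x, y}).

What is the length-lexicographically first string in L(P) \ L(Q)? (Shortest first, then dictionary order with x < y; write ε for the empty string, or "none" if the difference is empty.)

xy

The string xy is accepted by P but not by Q.
No shorter string lies in the difference, and xy is the lexicographically first length-2 string in L(P) \ L(Q).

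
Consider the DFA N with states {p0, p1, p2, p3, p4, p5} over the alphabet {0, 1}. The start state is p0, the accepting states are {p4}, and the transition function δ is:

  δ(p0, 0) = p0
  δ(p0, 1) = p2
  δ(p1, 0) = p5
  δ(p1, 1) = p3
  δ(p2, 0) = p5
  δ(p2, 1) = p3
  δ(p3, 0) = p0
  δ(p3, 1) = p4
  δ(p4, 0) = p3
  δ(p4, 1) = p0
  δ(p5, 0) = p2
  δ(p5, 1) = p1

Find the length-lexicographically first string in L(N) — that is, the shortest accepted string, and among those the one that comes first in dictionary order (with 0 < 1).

A breadth-first search from p0 reaches an accepting state first via the path p0 → p2 → p3 → p4 on input 111.
No string of length < 3 is accepted (BFS exhausts all shorter strings without reaching an accepting state), and 111 is the lexicographically least accepting string of length 3.

111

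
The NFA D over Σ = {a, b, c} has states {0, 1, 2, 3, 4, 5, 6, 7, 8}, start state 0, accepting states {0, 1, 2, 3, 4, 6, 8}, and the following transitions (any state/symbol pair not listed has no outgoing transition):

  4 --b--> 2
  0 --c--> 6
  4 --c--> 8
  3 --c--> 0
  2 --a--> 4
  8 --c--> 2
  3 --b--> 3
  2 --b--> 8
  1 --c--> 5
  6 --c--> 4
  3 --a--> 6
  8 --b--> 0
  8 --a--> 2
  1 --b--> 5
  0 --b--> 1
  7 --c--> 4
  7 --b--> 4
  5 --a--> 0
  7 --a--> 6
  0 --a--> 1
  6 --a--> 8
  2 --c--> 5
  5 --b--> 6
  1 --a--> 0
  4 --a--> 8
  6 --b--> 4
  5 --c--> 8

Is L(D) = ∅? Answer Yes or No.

No

The empty string ε is accepted: the run 0 ends in the accepting state 0.
Since at least one string is accepted, L(D) is not empty.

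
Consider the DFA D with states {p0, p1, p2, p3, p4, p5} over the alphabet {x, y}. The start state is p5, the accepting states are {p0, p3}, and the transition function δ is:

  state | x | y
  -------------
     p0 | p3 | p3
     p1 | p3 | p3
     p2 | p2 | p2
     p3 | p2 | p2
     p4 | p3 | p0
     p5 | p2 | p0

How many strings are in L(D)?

3

The useful subgraph on states {p0, p3, p5} is acyclic, so L(D) is finite; the longest accepting path visits 3 useful states, giving maximum string length 2.
Counting accepting paths from p5 by length: 1 of length 1, 2 of length 2. Total 3.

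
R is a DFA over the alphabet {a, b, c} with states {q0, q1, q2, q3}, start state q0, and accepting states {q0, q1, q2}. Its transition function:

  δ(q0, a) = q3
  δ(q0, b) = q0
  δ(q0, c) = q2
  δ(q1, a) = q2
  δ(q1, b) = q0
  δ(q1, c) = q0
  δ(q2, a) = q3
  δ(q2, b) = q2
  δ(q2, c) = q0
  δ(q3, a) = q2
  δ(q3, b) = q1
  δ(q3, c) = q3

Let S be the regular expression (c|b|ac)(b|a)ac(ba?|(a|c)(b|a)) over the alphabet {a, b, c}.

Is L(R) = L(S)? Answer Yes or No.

No

The empty string ε is accepted by R but rejected by S.
So L(R) ≠ L(S).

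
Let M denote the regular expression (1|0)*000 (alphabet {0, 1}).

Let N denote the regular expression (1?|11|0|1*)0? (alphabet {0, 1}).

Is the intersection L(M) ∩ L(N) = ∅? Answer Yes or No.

Yes

Converting the expression M to a DFA (subset construction, then merging equivalent states) gives the minimal DFA with states {m0, m1, m2, m3}, start state m0, accepting states {m3} and transitions m0: 0→m1, 1→m0; m1: 0→m2, 1→m0; m2: 0→m3, 1→m0; m3: 0→m3, 1→m0.
Converting the expression N to a DFA (subset construction, then merging equivalent states) gives the minimal DFA with states {n0, n1, n2, n3, n4}, start state n0, accepting states {n0, n1, n2, n3} and transitions n0: 0→n1, 1→n2; n1: 0→n3, 1→n4; n2: 0→n3, 1→n2; n3: 0→n4, 1→n4; n4: 0→n4, 1→n4.
Exploring the product automaton M × N from the start pair (m0, n0), following both machines on each input symbol, reaches 9 state pairs: (m0, n0), (m1, n1), (m0, n2), (m2, n3), (m0, n4), (m1, n3), (m3, n4), (m1, n4), (m2, n4).
M accepts in {m3} and N accepts in {n0, n1, n2, n3}; no reachable pair has both components accepting, so no string drives both machines to acceptance simultaneously and L(M) ∩ L(N) = ∅.
So no string is accepted by both, and the intersection is empty.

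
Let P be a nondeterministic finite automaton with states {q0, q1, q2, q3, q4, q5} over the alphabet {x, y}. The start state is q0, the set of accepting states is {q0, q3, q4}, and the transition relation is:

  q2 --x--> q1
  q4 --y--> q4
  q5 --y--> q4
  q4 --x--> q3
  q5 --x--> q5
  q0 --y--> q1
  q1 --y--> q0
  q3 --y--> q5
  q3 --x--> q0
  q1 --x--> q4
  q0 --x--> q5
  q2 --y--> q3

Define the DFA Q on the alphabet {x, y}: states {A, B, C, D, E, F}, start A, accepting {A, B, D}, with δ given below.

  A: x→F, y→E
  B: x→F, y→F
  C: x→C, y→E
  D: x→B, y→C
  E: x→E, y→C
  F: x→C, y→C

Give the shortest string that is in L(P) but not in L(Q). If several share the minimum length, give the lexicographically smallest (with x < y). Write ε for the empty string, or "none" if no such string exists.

The string xy is accepted by P but not by Q.
No shorter string lies in the difference, and xy is the lexicographically first length-2 string in L(P) \ L(Q).

xy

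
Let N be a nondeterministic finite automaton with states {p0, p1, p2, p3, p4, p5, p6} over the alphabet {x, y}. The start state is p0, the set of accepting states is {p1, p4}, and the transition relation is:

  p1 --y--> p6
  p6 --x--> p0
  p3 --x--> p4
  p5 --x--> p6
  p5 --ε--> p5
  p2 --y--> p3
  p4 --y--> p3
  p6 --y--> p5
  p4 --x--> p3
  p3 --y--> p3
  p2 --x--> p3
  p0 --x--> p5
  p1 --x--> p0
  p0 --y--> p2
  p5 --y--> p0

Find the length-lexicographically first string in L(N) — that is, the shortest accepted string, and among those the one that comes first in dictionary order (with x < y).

yxx

A breadth-first search from p0 reaches an accepting state first via the path p0 → p2 → p3 → p4 on input yxx.
No string of length < 3 is accepted (BFS exhausts all shorter strings without reaching an accepting state), and yxx is the lexicographically least accepting string of length 3.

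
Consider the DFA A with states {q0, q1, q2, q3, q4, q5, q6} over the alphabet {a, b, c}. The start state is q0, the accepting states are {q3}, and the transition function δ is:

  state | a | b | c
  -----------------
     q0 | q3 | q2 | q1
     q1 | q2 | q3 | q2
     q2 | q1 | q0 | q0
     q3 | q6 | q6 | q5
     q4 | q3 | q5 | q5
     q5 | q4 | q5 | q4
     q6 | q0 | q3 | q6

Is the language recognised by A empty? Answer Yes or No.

The string a is accepted: the run q0 → q3 ends in the accepting state q3.
Since at least one string is accepted, L(A) is not empty.

No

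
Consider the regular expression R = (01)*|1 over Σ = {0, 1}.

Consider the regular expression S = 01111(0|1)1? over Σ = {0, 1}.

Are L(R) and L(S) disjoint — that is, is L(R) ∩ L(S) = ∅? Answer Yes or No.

Yes

Converting the expression R to a DFA (subset construction, then merging equivalent states) gives the minimal DFA with states {r0, r1, r2, r3, r4}, start state r0, accepting states {r0, r2, r4} and transitions r0: 0→r1, 1→r2; r1: 0→r3, 1→r4; r2: 0→r3, 1→r3; r3: 0→r3, 1→r3; r4: 0→r1, 1→r3.
Converting the expression S to a DFA (subset construction, then merging equivalent states) gives the minimal DFA with states {s0, s1, s2, s3, s4, s5, s6, s7, s8}, start state s0, accepting states {s7, s8} and transitions s0: 0→s1, 1→s2; s1: 0→s2, 1→s3; s2: 0→s2, 1→s2; s3: 0→s2, 1→s4; s4: 0→s2, 1→s5; s5: 0→s2, 1→s6; s6: 0→s7, 1→s7; s7: 0→s2, 1→s8; s8: 0→s2, 1→s2.
Exploring the product automaton R × S from the start pair (r0, s0), following both machines on each input symbol, reaches 12 state pairs: (r0, s0), (r1, s1), (r2, s2), (r3, s2), (r4, s3), (r1, s2), (r3, s4), (r4, s2), (r3, s5), (r3, s6), (r3, s7), (r3, s8).
R accepts in {r0, r2, r4} and S accepts in {s7, s8}; no reachable pair has both components accepting, so no string drives both machines to acceptance simultaneously and L(R) ∩ L(S) = ∅.
So no string is accepted by both, and the intersection is empty.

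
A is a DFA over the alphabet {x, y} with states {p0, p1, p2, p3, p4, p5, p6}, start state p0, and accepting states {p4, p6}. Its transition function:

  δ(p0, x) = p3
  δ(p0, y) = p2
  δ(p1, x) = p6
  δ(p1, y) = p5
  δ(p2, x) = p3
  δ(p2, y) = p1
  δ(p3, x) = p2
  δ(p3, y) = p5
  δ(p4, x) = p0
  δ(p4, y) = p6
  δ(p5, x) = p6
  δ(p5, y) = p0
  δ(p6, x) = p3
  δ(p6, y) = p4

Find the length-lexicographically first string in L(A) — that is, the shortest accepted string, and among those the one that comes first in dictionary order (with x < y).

xyx

A breadth-first search from p0 reaches an accepting state first via the path p0 → p3 → p5 → p6 on input xyx.
No string of length < 3 is accepted (BFS exhausts all shorter strings without reaching an accepting state), and xyx is the lexicographically least accepting string of length 3.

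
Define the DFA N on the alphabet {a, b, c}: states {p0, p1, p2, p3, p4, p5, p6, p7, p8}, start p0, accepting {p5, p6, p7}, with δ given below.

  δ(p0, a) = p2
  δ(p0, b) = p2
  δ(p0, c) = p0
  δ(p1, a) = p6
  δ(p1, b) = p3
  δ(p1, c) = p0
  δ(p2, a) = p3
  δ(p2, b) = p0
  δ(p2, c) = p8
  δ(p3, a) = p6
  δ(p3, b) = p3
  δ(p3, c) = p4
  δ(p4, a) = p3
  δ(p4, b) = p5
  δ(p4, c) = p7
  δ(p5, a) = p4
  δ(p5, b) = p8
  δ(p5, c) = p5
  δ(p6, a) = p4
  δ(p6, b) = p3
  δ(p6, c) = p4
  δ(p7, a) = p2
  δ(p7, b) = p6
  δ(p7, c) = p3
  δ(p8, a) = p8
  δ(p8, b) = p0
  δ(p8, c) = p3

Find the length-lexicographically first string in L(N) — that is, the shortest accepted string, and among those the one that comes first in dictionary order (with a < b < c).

aaa

A breadth-first search from p0 reaches an accepting state first via the path p0 → p2 → p3 → p6 on input aaa.
No string of length < 3 is accepted (BFS exhausts all shorter strings without reaching an accepting state), and aaa is the lexicographically least accepting string of length 3.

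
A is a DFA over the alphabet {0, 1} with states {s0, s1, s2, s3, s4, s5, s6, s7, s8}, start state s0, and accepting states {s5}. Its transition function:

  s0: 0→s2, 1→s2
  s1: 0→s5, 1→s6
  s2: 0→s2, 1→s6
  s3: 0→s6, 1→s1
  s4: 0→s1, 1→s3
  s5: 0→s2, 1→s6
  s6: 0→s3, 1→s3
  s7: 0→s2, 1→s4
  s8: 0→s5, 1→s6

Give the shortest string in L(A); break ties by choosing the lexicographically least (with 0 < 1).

01010

A breadth-first search from s0 reaches an accepting state first via the path s0 → s2 → s6 → s3 → s1 → s5 on input 01010.
No string of length < 5 is accepted (BFS exhausts all shorter strings without reaching an accepting state), and 01010 is the lexicographically least accepting string of length 5.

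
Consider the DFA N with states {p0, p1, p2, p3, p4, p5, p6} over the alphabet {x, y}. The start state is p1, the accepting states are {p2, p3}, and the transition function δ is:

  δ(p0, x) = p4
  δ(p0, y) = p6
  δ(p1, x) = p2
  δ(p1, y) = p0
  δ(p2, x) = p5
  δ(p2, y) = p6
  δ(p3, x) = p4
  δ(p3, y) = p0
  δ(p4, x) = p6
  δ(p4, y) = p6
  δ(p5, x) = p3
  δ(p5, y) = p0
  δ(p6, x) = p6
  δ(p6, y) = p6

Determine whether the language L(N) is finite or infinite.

finite

The useful states (reachable from p1 and able to reach an accepting state) are {p1, p2, p3, p5}.
Restricted to these states the transition graph has no cycle, so every accepting path has bounded length and L is finite.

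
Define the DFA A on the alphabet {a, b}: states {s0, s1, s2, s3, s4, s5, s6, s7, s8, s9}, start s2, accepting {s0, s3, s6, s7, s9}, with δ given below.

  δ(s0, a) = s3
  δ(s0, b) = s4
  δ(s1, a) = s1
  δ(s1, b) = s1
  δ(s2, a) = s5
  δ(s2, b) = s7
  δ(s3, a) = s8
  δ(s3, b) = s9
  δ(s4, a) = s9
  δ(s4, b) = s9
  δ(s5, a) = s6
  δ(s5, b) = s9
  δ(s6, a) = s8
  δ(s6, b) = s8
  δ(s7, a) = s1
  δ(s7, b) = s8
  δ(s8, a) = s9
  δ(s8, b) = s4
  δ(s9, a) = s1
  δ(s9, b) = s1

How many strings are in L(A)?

The useful subgraph on states {s2, s4, s5, s6, s7, s8, s9} is acyclic, so L(A) is finite; the longest accepting path visits 6 useful states, giving maximum string length 5.
Counting accepting paths from s2 by length: 1 of length 1, 2 of length 2, 1 of length 3, 4 of length 4, 4 of length 5. Total 12.

12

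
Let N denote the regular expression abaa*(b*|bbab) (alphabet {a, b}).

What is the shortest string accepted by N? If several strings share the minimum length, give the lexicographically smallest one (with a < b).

aba

By inspection of the expression, no string of length less than 3 matches, and aba is the lexicographically first match of length 3.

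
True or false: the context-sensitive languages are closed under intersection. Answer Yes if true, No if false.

Yes

An LBA keeps a copy of the input on a second track, runs the LBA for L₁, and if that accepts restores the input and runs the LBA for L₂; linear space suffices, so L₁ ∩ L₂ is context-sensitive.
So the context-sensitive languages are closed under intersection.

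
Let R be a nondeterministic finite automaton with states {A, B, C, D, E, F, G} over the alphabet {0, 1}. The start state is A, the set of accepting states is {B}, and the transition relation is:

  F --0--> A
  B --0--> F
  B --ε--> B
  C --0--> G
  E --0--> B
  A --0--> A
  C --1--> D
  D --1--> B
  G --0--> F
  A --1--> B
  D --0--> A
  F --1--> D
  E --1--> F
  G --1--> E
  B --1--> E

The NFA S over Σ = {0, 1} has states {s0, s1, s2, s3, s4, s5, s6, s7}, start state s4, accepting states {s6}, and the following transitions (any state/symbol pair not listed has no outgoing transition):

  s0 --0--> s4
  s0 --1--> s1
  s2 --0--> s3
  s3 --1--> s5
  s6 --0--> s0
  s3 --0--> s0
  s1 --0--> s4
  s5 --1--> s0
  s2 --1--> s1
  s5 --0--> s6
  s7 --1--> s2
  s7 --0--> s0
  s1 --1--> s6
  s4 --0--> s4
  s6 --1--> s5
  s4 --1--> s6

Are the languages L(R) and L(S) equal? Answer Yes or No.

Exploring the product automaton R × S from the start pair (A, s4), following both machines on each input symbol, reaches 5 state pairs: (A, s4), (B, s6), (F, s0), (E, s5), (D, s1).
R accepts in {B} and S accepts in {s6}. In every reachable pair the two components are either both accepting — (B, s6) — or both non-accepting, so no string is accepted by exactly one of the machines: L(R) \ L(S) and L(S) \ L(R) are both empty.
Hence every string is accepted by R iff it is accepted by S, and the two languages coincide.

Yes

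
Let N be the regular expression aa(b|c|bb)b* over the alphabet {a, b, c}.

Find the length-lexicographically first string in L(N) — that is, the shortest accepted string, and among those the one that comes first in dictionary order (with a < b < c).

aab

By inspection of the expression, no string of length less than 3 matches, and aab is the lexicographically first match of length 3.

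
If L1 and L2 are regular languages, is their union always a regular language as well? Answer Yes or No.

Yes

Given DFAs for L₁ and L₂, run them in parallel: the product automaton on Q₁ × Q₂ that accepts when either component is accepting recognises L₁ ∪ L₂ (equivalently, R₁ | R₂ is a regular expression for it).
So the regular languages are closed under union.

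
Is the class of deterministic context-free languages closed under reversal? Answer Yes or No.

L = {c bⁿaⁿ : n≥0} ∪ {d b²ⁿaⁿ : n≥0} is a DCFL: the first symbol tells a deterministic PDA whether to pop one or two b's per a. Its reversal Lᴿ = {aⁿbⁿ c : n≥0} ∪ {aⁿb²ⁿ d : n≥0} is not. DCFLs are closed under right quotient by regular languages, and Lᴿ/{c, d} = {aⁿbⁿ : n≥0} ∪ {aⁿb²ⁿ : n≥0} — the standard context-free language accepted by no deterministic PDA (intuitively the machine would have to commit to a b-to-a ratio before the distinguishing marker arrives; formally, a DPDA for it would have a single run on aⁿb²ⁿ, accepting after the prefix aⁿbⁿ and accepting again after n more b's; an ordinary PDA that simulates it on a's and b's and, at any moment when it is accepting, may switch to reading only a fresh letter e while feeding each e to the simulation as a b, would accept aⁱbʲeᵏ (k≥1) exactly when both aⁱbʲ and aⁱbʲ⁺ᵏ are in the language, i.e. its language intersected with the regular set a*b*e⁺ would be exactly {aⁿbⁿeⁿ : n≥1} — impossible, since context-free languages are closed under intersection with regular sets and {aⁿbⁿeⁿ} is not context-free). So Lᴿ cannot be a DCFL.

No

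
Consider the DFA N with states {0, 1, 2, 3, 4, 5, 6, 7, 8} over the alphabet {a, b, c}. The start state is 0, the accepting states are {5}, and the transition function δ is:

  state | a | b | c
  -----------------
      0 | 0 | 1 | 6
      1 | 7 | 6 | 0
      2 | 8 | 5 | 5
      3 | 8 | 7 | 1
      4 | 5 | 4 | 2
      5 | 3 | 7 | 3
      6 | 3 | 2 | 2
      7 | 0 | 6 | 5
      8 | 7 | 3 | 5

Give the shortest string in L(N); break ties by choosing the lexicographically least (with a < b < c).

A breadth-first search from 0 reaches an accepting state first via the path 0 → 1 → 7 → 5 on input bac.
No string of length < 3 is accepted (BFS exhausts all shorter strings without reaching an accepting state), and bac is the lexicographically least accepting string of length 3.

bac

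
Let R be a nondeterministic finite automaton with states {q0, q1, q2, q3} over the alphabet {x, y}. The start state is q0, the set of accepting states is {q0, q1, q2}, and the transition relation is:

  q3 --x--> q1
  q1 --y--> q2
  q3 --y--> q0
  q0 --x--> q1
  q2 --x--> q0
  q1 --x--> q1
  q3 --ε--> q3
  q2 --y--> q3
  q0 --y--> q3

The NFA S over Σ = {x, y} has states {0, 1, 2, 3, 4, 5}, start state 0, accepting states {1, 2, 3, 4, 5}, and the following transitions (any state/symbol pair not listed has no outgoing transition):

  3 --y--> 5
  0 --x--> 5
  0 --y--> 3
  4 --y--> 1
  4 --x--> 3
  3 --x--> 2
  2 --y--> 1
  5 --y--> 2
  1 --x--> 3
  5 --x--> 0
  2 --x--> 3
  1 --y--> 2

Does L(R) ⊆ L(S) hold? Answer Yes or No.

No

The empty string ε is in L(R) but not in L(S).
So L(R) ⊄ L(S).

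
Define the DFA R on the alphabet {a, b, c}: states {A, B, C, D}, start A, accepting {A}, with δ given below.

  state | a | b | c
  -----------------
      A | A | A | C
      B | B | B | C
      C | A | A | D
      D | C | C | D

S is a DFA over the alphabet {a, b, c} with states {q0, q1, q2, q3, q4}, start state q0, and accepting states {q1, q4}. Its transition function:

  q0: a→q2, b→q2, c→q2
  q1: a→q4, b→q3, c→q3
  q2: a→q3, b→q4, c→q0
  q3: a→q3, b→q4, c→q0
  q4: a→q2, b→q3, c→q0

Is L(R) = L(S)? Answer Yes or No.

The empty string ε is accepted by R but rejected by S.
So L(R) ≠ L(S).

No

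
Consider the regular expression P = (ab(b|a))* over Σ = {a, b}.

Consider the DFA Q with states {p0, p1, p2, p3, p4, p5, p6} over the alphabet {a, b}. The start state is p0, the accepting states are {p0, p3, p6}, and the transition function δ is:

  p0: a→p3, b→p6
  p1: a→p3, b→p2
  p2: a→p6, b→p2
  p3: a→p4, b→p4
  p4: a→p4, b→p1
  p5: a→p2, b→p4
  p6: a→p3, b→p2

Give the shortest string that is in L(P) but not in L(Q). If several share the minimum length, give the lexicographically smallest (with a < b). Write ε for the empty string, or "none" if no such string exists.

The string aba is accepted by P but not by Q.
No shorter string lies in the difference, and aba is the lexicographically first length-3 string in L(P) \ L(Q).

aba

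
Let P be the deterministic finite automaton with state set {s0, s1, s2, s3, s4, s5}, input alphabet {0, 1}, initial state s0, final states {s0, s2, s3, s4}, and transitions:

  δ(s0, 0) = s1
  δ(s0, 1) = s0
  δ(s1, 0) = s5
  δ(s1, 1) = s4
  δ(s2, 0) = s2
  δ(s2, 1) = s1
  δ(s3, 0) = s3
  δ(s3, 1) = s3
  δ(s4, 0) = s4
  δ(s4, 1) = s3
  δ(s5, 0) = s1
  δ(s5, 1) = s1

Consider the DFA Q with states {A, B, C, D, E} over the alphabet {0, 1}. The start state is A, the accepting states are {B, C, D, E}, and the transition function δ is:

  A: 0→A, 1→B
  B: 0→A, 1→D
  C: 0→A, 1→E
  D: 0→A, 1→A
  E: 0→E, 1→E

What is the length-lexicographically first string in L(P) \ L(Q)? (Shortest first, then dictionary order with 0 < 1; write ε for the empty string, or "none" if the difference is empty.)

ε

The empty string ε is accepted by P but not by Q.
Since ε is the unique shortest string, it is the required witness.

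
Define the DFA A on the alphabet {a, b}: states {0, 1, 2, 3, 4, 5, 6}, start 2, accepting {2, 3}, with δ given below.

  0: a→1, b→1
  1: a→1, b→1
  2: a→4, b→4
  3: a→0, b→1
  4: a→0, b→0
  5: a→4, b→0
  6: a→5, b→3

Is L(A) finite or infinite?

The useful states (reachable from 2 and able to reach an accepting state) are {2}.
Restricted to these states the transition graph has no cycle, so every accepting path has bounded length and L is finite.

finite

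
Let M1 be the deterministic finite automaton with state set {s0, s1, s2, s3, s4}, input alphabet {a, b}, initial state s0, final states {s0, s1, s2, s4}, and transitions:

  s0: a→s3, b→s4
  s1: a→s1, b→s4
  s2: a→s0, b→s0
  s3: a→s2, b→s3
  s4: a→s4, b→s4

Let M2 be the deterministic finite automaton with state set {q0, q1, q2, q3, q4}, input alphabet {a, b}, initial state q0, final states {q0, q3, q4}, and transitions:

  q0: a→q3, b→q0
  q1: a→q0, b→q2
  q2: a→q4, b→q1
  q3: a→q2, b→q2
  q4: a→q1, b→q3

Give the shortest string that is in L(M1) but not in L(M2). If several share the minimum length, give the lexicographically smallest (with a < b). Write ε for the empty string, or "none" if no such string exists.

The string aa is accepted by M1 but not by M2.
No shorter string lies in the difference, and aa is the lexicographically first length-2 string in L(M1) \ L(M2).

aa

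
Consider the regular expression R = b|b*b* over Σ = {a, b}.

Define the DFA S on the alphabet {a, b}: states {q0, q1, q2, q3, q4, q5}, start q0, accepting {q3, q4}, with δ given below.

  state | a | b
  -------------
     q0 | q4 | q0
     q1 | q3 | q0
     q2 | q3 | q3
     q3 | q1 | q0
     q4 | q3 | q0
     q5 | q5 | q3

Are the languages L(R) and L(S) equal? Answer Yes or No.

No

The empty string ε is accepted by R but rejected by S.
So L(R) ≠ L(S).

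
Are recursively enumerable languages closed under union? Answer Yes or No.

Yes

Simulate recognisers for L₁ and L₂ in parallel, alternating one step of each, and accept as soon as either accepts.
So the recursively enumerable languages are closed under union.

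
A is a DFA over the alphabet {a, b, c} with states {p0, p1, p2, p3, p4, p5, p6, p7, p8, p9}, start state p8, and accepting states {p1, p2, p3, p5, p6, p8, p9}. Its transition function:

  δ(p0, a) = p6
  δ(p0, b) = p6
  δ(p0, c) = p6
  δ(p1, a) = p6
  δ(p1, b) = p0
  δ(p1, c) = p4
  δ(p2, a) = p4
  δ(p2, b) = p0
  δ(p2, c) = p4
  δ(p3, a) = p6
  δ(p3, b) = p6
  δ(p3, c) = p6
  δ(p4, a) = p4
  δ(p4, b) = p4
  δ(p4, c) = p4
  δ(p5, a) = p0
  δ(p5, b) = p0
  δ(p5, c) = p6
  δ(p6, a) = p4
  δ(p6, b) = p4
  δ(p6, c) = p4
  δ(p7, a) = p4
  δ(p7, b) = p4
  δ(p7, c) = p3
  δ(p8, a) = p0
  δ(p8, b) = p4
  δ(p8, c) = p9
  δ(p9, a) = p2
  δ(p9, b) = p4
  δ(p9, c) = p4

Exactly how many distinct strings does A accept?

The useful subgraph on states {p0, p2, p6, p8, p9} is acyclic, so L(A) is finite; the longest accepting path visits 5 useful states, giving maximum string length 4.
Counting accepting paths from p8 by length: 1 of length 0, 1 of length 1, 4 of length 2, 3 of length 4. Total 9.

9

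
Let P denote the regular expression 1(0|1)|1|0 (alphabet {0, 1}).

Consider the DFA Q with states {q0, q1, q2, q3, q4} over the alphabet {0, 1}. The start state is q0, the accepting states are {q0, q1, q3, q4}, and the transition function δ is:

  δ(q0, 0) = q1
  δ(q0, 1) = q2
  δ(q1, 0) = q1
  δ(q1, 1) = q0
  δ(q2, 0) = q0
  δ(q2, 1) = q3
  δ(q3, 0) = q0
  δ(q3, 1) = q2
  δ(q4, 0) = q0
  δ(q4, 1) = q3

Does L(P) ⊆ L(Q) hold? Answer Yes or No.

The string 1 is in L(P) but not in L(Q).
So L(P) ⊄ L(Q).

No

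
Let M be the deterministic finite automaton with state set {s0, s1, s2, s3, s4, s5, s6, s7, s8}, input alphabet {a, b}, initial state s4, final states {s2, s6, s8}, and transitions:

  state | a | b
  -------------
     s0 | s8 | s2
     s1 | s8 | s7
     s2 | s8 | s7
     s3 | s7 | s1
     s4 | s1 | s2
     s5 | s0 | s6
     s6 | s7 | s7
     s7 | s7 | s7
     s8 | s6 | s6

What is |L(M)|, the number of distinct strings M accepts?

The useful subgraph on states {s1, s2, s4, s6, s8} is acyclic, so L(M) is finite; the longest accepting path visits 4 useful states, giving maximum string length 3.
Counting accepting paths from s4 by length: 1 of length 1, 2 of length 2, 4 of length 3. Total 7.

7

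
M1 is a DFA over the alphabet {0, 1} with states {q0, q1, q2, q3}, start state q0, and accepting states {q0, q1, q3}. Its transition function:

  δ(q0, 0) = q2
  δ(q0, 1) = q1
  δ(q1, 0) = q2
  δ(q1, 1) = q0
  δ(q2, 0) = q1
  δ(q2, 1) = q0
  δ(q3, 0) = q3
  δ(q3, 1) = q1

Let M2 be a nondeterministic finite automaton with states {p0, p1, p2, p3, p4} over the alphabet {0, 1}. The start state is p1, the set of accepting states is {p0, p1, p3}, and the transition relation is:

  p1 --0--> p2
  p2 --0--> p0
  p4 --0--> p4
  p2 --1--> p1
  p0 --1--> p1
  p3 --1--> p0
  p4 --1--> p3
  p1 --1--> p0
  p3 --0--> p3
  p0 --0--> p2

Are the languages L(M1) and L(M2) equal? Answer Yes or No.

Exploring the product automaton M1 × M2 from the start pair (q0, p1), following both machines on each input symbol, reaches 3 state pairs: (q0, p1), (q2, p2), (q1, p0).
M1 accepts in {q0, q1, q3} and M2 accepts in {p0, p1, p3}. In every reachable pair the two components are either both accepting — (q0, p1), (q1, p0) — or both non-accepting, so no string is accepted by exactly one of the machines: L(M1) \ L(M2) and L(M2) \ L(M1) are both empty.
Hence every string is accepted by M1 iff it is accepted by M2, and the two languages coincide.

Yes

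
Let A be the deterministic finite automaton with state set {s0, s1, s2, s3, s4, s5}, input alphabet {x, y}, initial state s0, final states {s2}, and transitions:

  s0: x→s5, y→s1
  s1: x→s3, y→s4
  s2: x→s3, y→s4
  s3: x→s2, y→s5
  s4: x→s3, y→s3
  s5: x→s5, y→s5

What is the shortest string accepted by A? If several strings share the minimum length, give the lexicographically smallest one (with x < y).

yxx

A breadth-first search from s0 reaches an accepting state first via the path s0 → s1 → s3 → s2 on input yxx.
No string of length < 3 is accepted (BFS exhausts all shorter strings without reaching an accepting state), and yxx is the lexicographically least accepting string of length 3.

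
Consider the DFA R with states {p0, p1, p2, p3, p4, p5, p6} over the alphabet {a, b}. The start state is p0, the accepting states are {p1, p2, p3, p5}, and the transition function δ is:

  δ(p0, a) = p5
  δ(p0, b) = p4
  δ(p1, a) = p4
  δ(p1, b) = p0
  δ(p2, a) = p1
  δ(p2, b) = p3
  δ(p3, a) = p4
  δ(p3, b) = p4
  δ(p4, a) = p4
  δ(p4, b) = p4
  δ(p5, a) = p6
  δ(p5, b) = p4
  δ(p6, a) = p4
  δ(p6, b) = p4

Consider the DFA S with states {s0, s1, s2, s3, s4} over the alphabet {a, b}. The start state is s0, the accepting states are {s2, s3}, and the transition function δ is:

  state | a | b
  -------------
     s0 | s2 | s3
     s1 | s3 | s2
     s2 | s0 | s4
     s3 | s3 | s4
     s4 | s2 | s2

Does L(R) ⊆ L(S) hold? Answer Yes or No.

Exploring the product automaton R × S from the start pair (p0, s0), following both machines on each input symbol, reaches 7 state pairs: (p0, s0), (p5, s2), (p4, s3), (p6, s0), (p4, s4), (p4, s2), (p4, s0).
R accepts in {p1, p2, p3, p5} and S accepts in {s2, s3}. The reachable pairs whose R-component is accepting are (p5, s2); in each of them the S-component is accepting too, so the product for L(R) \ L(S) (R-component accepting, S-component rejecting) has no reachable accepting pair and the difference is empty.
Hence every string in L(R) is also in L(S).

Yes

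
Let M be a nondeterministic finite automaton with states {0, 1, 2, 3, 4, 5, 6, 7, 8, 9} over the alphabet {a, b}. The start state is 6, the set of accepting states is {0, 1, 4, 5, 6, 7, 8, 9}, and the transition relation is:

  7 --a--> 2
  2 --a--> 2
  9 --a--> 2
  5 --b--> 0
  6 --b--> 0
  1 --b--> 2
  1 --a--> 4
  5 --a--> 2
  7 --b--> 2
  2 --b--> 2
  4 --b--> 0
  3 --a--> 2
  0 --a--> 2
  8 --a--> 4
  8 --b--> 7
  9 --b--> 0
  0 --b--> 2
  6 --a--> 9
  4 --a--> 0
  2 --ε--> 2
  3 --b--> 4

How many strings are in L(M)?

4

The useful subgraph on states {0, 6, 9} is acyclic, so L(M) is finite; the longest accepting path visits 3 useful states, giving maximum string length 2.
Counting accepting paths from 6 by length: 1 of length 0, 2 of length 1, 1 of length 2. Total 4.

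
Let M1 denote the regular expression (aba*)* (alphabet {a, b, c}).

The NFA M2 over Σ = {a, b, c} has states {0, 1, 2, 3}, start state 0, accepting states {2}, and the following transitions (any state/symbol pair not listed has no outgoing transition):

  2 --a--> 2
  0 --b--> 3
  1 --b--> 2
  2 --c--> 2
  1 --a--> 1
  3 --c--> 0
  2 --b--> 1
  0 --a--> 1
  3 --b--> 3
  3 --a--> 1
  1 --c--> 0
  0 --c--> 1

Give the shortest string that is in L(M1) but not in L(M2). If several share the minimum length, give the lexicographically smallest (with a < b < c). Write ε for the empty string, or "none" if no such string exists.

The empty string ε is accepted by M1 but not by M2.
Since ε is the unique shortest string, it is the required witness.

ε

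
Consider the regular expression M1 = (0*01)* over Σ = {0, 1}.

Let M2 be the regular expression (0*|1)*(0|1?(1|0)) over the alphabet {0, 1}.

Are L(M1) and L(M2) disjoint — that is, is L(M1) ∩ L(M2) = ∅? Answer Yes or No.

No

The string 01 is accepted by both M1 and M2.
Hence L(M1) ∩ L(M2) ≠ ∅.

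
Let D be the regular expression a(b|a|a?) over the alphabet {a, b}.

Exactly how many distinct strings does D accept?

The expression has no Kleene star, so L(D) is finite. Expanding the alternatives gives {a, aa, ab}.
That is 1 of length 1, 2 of length 2: 3 strings in all.

3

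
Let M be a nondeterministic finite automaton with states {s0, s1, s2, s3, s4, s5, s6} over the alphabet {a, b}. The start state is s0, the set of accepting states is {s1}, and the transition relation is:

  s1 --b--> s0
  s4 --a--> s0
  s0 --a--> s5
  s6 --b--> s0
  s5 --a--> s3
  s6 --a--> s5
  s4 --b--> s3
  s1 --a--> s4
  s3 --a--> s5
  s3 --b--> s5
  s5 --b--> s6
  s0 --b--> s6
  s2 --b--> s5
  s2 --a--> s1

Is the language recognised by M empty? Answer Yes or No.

The states reachable from the start state are {s0, s3, s5, s6}.
None of the accepting states {s1} is reachable, so no string is accepted and L(M) = ∅.

Yes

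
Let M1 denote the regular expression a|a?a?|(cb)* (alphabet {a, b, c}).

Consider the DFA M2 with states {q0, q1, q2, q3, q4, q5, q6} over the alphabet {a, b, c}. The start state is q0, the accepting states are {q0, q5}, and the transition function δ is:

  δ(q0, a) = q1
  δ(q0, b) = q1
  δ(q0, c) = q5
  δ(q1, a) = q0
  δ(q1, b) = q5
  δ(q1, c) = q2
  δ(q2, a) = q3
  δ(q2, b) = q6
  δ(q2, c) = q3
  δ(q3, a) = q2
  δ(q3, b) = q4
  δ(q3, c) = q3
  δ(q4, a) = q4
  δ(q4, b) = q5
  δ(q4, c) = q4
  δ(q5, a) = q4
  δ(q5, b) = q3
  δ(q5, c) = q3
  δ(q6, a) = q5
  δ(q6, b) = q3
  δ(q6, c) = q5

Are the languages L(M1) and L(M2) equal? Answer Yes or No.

No

The string a is accepted by M1 but rejected by M2.
So L(M1) ≠ L(M2).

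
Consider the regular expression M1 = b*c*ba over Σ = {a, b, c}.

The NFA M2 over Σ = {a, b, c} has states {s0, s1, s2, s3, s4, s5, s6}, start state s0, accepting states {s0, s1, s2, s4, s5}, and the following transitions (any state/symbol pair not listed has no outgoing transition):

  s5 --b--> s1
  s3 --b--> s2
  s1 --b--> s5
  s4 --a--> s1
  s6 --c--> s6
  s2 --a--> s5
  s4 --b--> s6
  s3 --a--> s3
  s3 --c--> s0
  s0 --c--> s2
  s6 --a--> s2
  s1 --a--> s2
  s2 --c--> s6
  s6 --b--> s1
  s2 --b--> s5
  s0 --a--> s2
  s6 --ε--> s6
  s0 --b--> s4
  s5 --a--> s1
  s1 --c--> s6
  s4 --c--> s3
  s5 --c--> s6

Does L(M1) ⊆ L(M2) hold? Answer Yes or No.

Yes

Converting the expression M1 to a DFA (subset construction, then merging equivalent states) gives the minimal DFA with states {r0, r1, r2, r3, r4, r5}, start state r0, accepting states {r4} and transitions r0: a→r1, b→r2, c→r3; r1: a→r1, b→r1, c→r1; r2: a→r4, b→r2, c→r3; r3: a→r1, b→r5, c→r3; r4: a→r1, b→r1, c→r1; r5: a→r4, b→r1, c→r1.
Exploring the product automaton M1 × M2 from the start pair (r0, s0), following both machines on each input symbol, reaches 23 state pairs: (r0, s0), (r1, s2), (r2, s4), (r3, s2), (r1, s5), (r1, s6), (r4, s1), (r2, s6), (r3, s3), (r5, s5), (r3, s6), (r1, s1), (r4, s2), (r2, s1), (r1, s3), (r5, s2), (r3, s0), (r5, s1), (r2, s5), (r1, s0), (r4, s5), (r5, s4), (r1, s4).
M1 accepts in {r4} and M2 accepts in {s0, s1, s2, s4, s5}. The reachable pairs whose M1-component is accepting are (r4, s1), (r4, s2), (r4, s5); in each of them the M2-component is accepting too, so the product for L(M1) \ L(M2) (M1-component accepting, M2-component rejecting) has no reachable accepting pair and the difference is empty.
Hence every string in L(M1) is also in L(M2).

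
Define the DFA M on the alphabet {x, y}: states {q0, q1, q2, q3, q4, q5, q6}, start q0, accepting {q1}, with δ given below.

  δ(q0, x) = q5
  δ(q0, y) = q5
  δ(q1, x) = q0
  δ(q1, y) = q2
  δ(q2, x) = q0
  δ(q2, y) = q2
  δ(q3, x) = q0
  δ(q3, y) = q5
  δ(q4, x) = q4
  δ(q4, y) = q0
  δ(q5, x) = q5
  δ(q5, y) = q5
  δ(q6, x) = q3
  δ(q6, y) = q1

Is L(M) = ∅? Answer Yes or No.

The states reachable from the start state are {q0, q5}.
None of the accepting states {q1} is reachable, so no string is accepted and L(M) = ∅.

Yes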